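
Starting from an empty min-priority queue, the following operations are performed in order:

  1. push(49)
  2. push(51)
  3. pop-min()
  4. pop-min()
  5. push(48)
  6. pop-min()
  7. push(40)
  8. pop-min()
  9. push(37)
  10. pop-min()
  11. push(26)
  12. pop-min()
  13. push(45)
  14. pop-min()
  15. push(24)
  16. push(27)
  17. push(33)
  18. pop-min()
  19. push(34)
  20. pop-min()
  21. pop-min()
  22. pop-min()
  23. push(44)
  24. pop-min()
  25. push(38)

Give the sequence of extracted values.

insert 49 → {49}
insert 51 → {49, 51}
pop-min → 49; now {51}
pop-min → 51; now {}
insert 48 → {48}
pop-min → 48; now {}
insert 40 → {40}
pop-min → 40; now {}
insert 37 → {37}
pop-min → 37; now {}
insert 26 → {26}
pop-min → 26; now {}
insert 45 → {45}
pop-min → 45; now {}
insert 24 → {24}
insert 27 → {24, 27}
insert 33 → {24, 27, 33}
pop-min → 24; now {27, 33}
insert 34 → {27, 33, 34}
pop-min → 27; now {33, 34}
pop-min → 33; now {34}
pop-min → 34; now {}
insert 44 → {44}
pop-min → 44; now {}
insert 38 → {38}

[49, 51, 48, 40, 37, 26, 45, 24, 27, 33, 34, 44]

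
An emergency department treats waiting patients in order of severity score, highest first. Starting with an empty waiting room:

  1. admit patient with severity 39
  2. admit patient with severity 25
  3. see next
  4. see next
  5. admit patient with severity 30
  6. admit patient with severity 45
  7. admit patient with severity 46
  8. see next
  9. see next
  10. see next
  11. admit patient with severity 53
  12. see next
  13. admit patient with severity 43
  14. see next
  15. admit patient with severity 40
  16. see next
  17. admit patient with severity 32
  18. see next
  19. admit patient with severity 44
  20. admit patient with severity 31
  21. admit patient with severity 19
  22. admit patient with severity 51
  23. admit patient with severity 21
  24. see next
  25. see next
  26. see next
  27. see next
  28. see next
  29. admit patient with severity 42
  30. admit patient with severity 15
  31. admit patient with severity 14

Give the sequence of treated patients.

39 → 25 → 46 → 45 → 30 → 53 → 43 → 40 → 32 → 51 → 44 → 31 → 21 → 19

insert 39 → {39}
insert 25 → {39, 25}
see next → 39; now {25}
see next → 25; now {}
insert 30 → {30}
insert 45 → {45, 30}
insert 46 → {46, 45, 30}
see next → 46; now {45, 30}
see next → 45; now {30}
see next → 30; now {}
insert 53 → {53}
see next → 53; now {}
insert 43 → {43}
see next → 43; now {}
insert 40 → {40}
see next → 40; now {}
insert 32 → {32}
see next → 32; now {}
insert 44 → {44}
insert 31 → {44, 31}
insert 19 → {44, 31, 19}
insert 51 → {51, 44, 31, 19}
insert 21 → {51, 44, 31, 21, 19}
see next → 51; now {44, 31, 21, 19}
see next → 44; now {31, 21, 19}
see next → 31; now {21, 19}
see next → 21; now {19}
see next → 19; now {}
insert 42 → {42}
insert 15 → {42, 15}
insert 14 → {42, 15, 14}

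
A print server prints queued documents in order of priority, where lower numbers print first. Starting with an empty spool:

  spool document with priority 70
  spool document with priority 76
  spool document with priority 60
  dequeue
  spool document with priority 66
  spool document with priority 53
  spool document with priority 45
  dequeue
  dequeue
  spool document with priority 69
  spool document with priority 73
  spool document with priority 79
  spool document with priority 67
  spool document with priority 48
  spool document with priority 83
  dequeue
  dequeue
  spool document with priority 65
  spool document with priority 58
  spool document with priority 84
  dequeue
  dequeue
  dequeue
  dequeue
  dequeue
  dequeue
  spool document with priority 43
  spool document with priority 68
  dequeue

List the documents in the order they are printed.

60, 45, 53, 48, 66, 58, 65, 67, 69, 70, 73, 43

insert 70 → {70}
insert 76 → {70, 76}
insert 60 → {60, 70, 76}
dequeue → 60; now {70, 76}
insert 66 → {66, 70, 76}
insert 53 → {53, 66, 70, 76}
insert 45 → {45, 53, 66, 70, 76}
dequeue → 45; now {53, 66, 70, 76}
dequeue → 53; now {66, 70, 76}
insert 69 → {66, 69, 70, 76}
insert 73 → {66, 69, 70, 73, 76}
insert 79 → {66, 69, 70, 73, 76, 79}
insert 67 → {66, 67, 69, 70, 73, 76, 79}
insert 48 → {48, 66, 67, 69, 70, 73, 76, 79}
insert 83 → {48, 66, 67, 69, 70, 73, 76, 79, 83}
dequeue → 48; now {66, 67, 69, 70, 73, 76, 79, 83}
dequeue → 66; now {67, 69, 70, 73, 76, 79, 83}
insert 65 → {65, 67, 69, 70, 73, 76, 79, 83}
insert 58 → {58, 65, 67, 69, 70, 73, 76, 79, 83}
insert 84 → {58, 65, 67, 69, 70, 73, 76, 79, 83, 84}
dequeue → 58; now {65, 67, 69, 70, 73, 76, 79, 83, 84}
dequeue → 65; now {67, 69, 70, 73, 76, 79, 83, 84}
dequeue → 67; now {69, 70, 73, 76, 79, 83, 84}
dequeue → 69; now {70, 73, 76, 79, 83, 84}
dequeue → 70; now {73, 76, 79, 83, 84}
dequeue → 73; now {76, 79, 83, 84}
insert 43 → {43, 76, 79, 83, 84}
insert 68 → {43, 68, 76, 79, 83, 84}
dequeue → 43; now {68, 76, 79, 83, 84}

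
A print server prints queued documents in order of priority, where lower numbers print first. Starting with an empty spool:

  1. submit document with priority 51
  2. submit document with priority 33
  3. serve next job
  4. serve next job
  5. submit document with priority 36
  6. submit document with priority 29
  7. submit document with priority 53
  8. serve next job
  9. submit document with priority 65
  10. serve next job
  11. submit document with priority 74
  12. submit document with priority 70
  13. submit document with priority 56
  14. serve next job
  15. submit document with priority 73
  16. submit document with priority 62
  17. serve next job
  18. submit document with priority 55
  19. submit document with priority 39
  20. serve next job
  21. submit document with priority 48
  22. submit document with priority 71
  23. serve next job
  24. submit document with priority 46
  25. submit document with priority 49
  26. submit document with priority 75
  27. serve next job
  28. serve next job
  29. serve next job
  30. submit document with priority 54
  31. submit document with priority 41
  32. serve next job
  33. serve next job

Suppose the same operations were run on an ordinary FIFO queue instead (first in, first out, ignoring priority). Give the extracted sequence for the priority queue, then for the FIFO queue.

insert 51 → {51}
insert 33 → {33, 51}
serve next job → 33; now {51}
serve next job → 51; now {}
insert 36 → {36}
insert 29 → {29, 36}
insert 53 → {29, 36, 53}
serve next job → 29; now {36, 53}
insert 65 → {36, 53, 65}
serve next job → 36; now {53, 65}
insert 74 → {53, 65, 74}
insert 70 → {53, 65, 70, 74}
insert 56 → {53, 56, 65, 70, 74}
serve next job → 53; now {56, 65, 70, 74}
insert 73 → {56, 65, 70, 73, 74}
insert 62 → {56, 62, 65, 70, 73, 74}
serve next job → 56; now {62, 65, 70, 73, 74}
insert 55 → {55, 62, 65, 70, 73, 74}
insert 39 → {39, 55, 62, 65, 70, 73, 74}
serve next job → 39; now {55, 62, 65, 70, 73, 74}
insert 48 → {48, 55, 62, 65, 70, 73, 74}
insert 71 → {48, 55, 62, 65, 70, 71, 73, 74}
serve next job → 48; now {55, 62, 65, 70, 71, 73, 74}
insert 46 → {46, 55, 62, 65, 70, 71, 73, 74}
insert 49 → {46, 49, 55, 62, 65, 70, 71, 73, 74}
insert 75 → {46, 49, 55, 62, 65, 70, 71, 73, 74, 75}
serve next job → 46; now {49, 55, 62, 65, 70, 71, 73, 74, 75}
serve next job → 49; now {55, 62, 65, 70, 71, 73, 74, 75}
serve next job → 55; now {62, 65, 70, 71, 73, 74, 75}
insert 54 → {54, 62, 65, 70, 71, 73, 74, 75}
insert 41 → {41, 54, 62, 65, 70, 71, 73, 74, 75}
serve next job → 41; now {54, 62, 65, 70, 71, 73, 74, 75}
serve next job → 54; now {62, 65, 70, 71, 73, 74, 75}

priority queue: [33, 51, 29, 36, 53, 56, 39, 48, 46, 49, 55, 41, 54]; FIFO queue: [51, 33, 36, 29, 53, 65, 74, 70, 56, 73, 62, 55, 39]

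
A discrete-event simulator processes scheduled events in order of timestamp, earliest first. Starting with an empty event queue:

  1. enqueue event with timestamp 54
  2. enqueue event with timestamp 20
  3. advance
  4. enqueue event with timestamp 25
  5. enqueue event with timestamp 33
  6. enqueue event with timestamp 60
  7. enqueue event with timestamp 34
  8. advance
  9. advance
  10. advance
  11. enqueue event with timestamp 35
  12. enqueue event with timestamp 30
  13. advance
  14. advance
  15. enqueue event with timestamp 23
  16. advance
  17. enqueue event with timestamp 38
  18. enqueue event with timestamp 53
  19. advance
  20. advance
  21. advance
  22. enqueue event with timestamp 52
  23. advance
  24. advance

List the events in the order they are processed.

[20, 25, 33, 34, 30, 35, 23, 38, 53, 54, 52, 60]

insert 54 → {54}
insert 20 → {20, 54}
advance → 20; now {54}
insert 25 → {25, 54}
insert 33 → {25, 33, 54}
insert 60 → {25, 33, 54, 60}
insert 34 → {25, 33, 34, 54, 60}
advance → 25; now {33, 34, 54, 60}
advance → 33; now {34, 54, 60}
advance → 34; now {54, 60}
insert 35 → {35, 54, 60}
insert 30 → {30, 35, 54, 60}
advance → 30; now {35, 54, 60}
advance → 35; now {54, 60}
insert 23 → {23, 54, 60}
advance → 23; now {54, 60}
insert 38 → {38, 54, 60}
insert 53 → {38, 53, 54, 60}
advance → 38; now {53, 54, 60}
advance → 53; now {54, 60}
advance → 54; now {60}
insert 52 → {52, 60}
advance → 52; now {60}
advance → 60; now {}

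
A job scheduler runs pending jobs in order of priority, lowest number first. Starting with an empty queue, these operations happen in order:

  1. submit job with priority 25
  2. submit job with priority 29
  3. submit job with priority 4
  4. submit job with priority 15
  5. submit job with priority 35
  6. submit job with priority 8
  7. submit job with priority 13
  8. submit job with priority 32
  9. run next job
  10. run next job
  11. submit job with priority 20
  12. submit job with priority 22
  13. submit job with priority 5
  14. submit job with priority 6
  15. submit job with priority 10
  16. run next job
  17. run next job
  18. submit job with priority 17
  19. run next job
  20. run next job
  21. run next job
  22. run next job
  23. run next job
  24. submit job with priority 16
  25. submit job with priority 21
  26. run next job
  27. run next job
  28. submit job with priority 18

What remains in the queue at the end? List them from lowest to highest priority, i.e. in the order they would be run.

18 → 22 → 25 → 29 → 32 → 35

insert 25 → {25}
insert 29 → {25, 29}
insert 4 → {4, 25, 29}
insert 15 → {4, 15, 25, 29}
insert 35 → {4, 15, 25, 29, 35}
insert 8 → {4, 8, 15, 25, 29, 35}
insert 13 → {4, 8, 13, 15, 25, 29, 35}
insert 32 → {4, 8, 13, 15, 25, 29, 32, 35}
run next job → 4; now {8, 13, 15, 25, 29, 32, 35}
run next job → 8; now {13, 15, 25, 29, 32, 35}
insert 20 → {13, 15, 20, 25, 29, 32, 35}
insert 22 → {13, 15, 20, 22, 25, 29, 32, 35}
insert 5 → {5, 13, 15, 20, 22, 25, 29, 32, 35}
insert 6 → {5, 6, 13, 15, 20, 22, 25, 29, 32, 35}
insert 10 → {5, 6, 10, 13, 15, 20, 22, 25, 29, 32, 35}
run next job → 5; now {6, 10, 13, 15, 20, 22, 25, 29, 32, 35}
run next job → 6; now {10, 13, 15, 20, 22, 25, 29, 32, 35}
insert 17 → {10, 13, 15, 17, 20, 22, 25, 29, 32, 35}
run next job → 10; now {13, 15, 17, 20, 22, 25, 29, 32, 35}
run next job → 13; now {15, 17, 20, 22, 25, 29, 32, 35}
run next job → 15; now {17, 20, 22, 25, 29, 32, 35}
run next job → 17; now {20, 22, 25, 29, 32, 35}
run next job → 20; now {22, 25, 29, 32, 35}
insert 16 → {16, 22, 25, 29, 32, 35}
insert 21 → {16, 21, 22, 25, 29, 32, 35}
run next job → 16; now {21, 22, 25, 29, 32, 35}
run next job → 21; now {22, 25, 29, 32, 35}
insert 18 → {18, 22, 25, 29, 32, 35}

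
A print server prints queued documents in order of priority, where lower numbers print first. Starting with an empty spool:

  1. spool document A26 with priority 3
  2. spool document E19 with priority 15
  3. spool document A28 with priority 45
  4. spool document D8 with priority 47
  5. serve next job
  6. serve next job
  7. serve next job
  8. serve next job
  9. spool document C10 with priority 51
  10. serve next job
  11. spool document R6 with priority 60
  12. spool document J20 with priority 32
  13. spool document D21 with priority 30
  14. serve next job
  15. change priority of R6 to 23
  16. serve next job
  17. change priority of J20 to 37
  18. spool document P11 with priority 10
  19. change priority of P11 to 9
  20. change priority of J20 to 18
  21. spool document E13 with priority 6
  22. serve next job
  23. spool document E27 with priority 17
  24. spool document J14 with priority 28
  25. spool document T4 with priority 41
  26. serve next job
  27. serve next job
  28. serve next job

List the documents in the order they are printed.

A26 → E19 → A28 → D8 → C10 → D21 → R6 → E13 → P11 → E27 → J20

add A26 (priority 3) → {A26:3}
add E19 (priority 15) → {A26:3, E19:15}
add A28 (priority 45) → {A26:3, E19:15, A28:45}
add D8 (priority 47) → {A26:3, E19:15, A28:45, D8:47}
serve next job → A26; now {E19:15, A28:45, D8:47}
serve next job → E19; now {A28:45, D8:47}
serve next job → A28; now {D8:47}
serve next job → D8; now {}
add C10 (priority 51) → {C10:51}
serve next job → C10; now {}
add R6 (priority 60) → {R6:60}
add J20 (priority 32) → {J20:32, R6:60}
add D21 (priority 30) → {D21:30, J20:32, R6:60}
serve next job → D21; now {J20:32, R6:60}
update R6 to priority 23 → {R6:23, J20:32}
serve next job → R6; now {J20:32}
update J20 to priority 37 → {J20:37}
add P11 (priority 10) → {P11:10, J20:37}
update P11 to priority 9 → {P11:9, J20:37}
update J20 to priority 18 → {P11:9, J20:18}
add E13 (priority 6) → {E13:6, P11:9, J20:18}
serve next job → E13; now {P11:9, J20:18}
add E27 (priority 17) → {P11:9, E27:17, J20:18}
add J14 (priority 28) → {P11:9, E27:17, J20:18, J14:28}
add T4 (priority 41) → {P11:9, E27:17, J20:18, J14:28, T4:41}
serve next job → P11; now {E27:17, J20:18, J14:28, T4:41}
serve next job → E27; now {J20:18, J14:28, T4:41}
serve next job → J20; now {J14:28, T4:41}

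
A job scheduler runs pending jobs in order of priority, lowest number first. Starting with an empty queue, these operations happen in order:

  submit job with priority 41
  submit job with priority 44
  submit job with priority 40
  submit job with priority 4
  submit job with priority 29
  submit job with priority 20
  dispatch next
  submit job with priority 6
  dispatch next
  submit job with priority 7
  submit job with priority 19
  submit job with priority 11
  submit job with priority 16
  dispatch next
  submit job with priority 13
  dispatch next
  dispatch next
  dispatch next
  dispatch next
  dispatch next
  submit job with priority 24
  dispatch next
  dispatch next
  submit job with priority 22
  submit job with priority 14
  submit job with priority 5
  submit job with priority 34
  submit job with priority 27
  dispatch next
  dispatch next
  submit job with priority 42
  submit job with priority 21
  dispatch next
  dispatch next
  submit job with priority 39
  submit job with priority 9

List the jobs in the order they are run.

4 → 6 → 7 → 11 → 13 → 16 → 19 → 20 → 24 → 29 → 5 → 14 → 21 → 22

insert 41 → {41}
insert 44 → {41, 44}
insert 40 → {40, 41, 44}
insert 4 → {4, 40, 41, 44}
insert 29 → {4, 29, 40, 41, 44}
insert 20 → {4, 20, 29, 40, 41, 44}
dispatch next → 4; now {20, 29, 40, 41, 44}
insert 6 → {6, 20, 29, 40, 41, 44}
dispatch next → 6; now {20, 29, 40, 41, 44}
insert 7 → {7, 20, 29, 40, 41, 44}
insert 19 → {7, 19, 20, 29, 40, 41, 44}
insert 11 → {7, 11, 19, 20, 29, 40, 41, 44}
insert 16 → {7, 11, 16, 19, 20, 29, 40, 41, 44}
dispatch next → 7; now {11, 16, 19, 20, 29, 40, 41, 44}
insert 13 → {11, 13, 16, 19, 20, 29, 40, 41, 44}
dispatch next → 11; now {13, 16, 19, 20, 29, 40, 41, 44}
dispatch next → 13; now {16, 19, 20, 29, 40, 41, 44}
dispatch next → 16; now {19, 20, 29, 40, 41, 44}
dispatch next → 19; now {20, 29, 40, 41, 44}
dispatch next → 20; now {29, 40, 41, 44}
insert 24 → {24, 29, 40, 41, 44}
dispatch next → 24; now {29, 40, 41, 44}
dispatch next → 29; now {40, 41, 44}
insert 22 → {22, 40, 41, 44}
insert 14 → {14, 22, 40, 41, 44}
insert 5 → {5, 14, 22, 40, 41, 44}
insert 34 → {5, 14, 22, 34, 40, 41, 44}
insert 27 → {5, 14, 22, 27, 34, 40, 41, 44}
dispatch next → 5; now {14, 22, 27, 34, 40, 41, 44}
dispatch next → 14; now {22, 27, 34, 40, 41, 44}
insert 42 → {22, 27, 34, 40, 41, 42, 44}
insert 21 → {21, 22, 27, 34, 40, 41, 42, 44}
dispatch next → 21; now {22, 27, 34, 40, 41, 42, 44}
dispatch next → 22; now {27, 34, 40, 41, 42, 44}
insert 39 → {27, 34, 39, 40, 41, 42, 44}
insert 9 → {9, 27, 34, 39, 40, 41, 42, 44}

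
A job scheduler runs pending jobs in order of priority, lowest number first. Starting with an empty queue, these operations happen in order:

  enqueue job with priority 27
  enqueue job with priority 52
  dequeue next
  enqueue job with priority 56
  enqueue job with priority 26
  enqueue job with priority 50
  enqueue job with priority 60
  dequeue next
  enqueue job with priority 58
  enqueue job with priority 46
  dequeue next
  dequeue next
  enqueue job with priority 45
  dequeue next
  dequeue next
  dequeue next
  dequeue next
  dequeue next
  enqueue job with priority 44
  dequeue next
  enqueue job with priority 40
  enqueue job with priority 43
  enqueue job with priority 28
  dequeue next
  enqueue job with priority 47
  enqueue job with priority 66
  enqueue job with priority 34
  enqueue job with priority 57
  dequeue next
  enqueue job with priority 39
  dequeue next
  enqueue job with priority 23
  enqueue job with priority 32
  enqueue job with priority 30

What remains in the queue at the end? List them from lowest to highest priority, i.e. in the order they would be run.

23 → 30 → 32 → 40 → 43 → 47 → 57 → 66

insert 27 → {27}
insert 52 → {27, 52}
dequeue next → 27; now {52}
insert 56 → {52, 56}
insert 26 → {26, 52, 56}
insert 50 → {26, 50, 52, 56}
insert 60 → {26, 50, 52, 56, 60}
dequeue next → 26; now {50, 52, 56, 60}
insert 58 → {50, 52, 56, 58, 60}
insert 46 → {46, 50, 52, 56, 58, 60}
dequeue next → 46; now {50, 52, 56, 58, 60}
dequeue next → 50; now {52, 56, 58, 60}
insert 45 → {45, 52, 56, 58, 60}
dequeue next → 45; now {52, 56, 58, 60}
dequeue next → 52; now {56, 58, 60}
dequeue next → 56; now {58, 60}
dequeue next → 58; now {60}
dequeue next → 60; now {}
insert 44 → {44}
dequeue next → 44; now {}
insert 40 → {40}
insert 43 → {40, 43}
insert 28 → {28, 40, 43}
dequeue next → 28; now {40, 43}
insert 47 → {40, 43, 47}
insert 66 → {40, 43, 47, 66}
insert 34 → {34, 40, 43, 47, 66}
insert 57 → {34, 40, 43, 47, 57, 66}
dequeue next → 34; now {40, 43, 47, 57, 66}
insert 39 → {39, 40, 43, 47, 57, 66}
dequeue next → 39; now {40, 43, 47, 57, 66}
insert 23 → {23, 40, 43, 47, 57, 66}
insert 32 → {23, 32, 40, 43, 47, 57, 66}
insert 30 → {23, 30, 32, 40, 43, 47, 57, 66}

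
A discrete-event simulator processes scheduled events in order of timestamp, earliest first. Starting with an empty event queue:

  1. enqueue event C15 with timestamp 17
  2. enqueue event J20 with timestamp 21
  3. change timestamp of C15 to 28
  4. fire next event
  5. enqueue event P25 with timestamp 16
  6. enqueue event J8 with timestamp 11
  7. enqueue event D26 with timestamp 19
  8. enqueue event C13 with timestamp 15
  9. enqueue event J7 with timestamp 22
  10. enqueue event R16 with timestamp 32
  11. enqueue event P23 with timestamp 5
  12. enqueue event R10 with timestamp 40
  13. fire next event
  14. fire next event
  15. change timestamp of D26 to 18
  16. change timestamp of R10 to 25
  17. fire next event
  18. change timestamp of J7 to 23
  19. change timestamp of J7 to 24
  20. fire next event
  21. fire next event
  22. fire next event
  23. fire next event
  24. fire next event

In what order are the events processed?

add C15 (timestamp 17) → {C15:17}
add J20 (timestamp 21) → {C15:17, J20:21}
update C15 to timestamp 28 → {J20:21, C15:28}
fire next event → J20; now {C15:28}
add P25 (timestamp 16) → {P25:16, C15:28}
add J8 (timestamp 11) → {J8:11, P25:16, C15:28}
add D26 (timestamp 19) → {J8:11, P25:16, D26:19, C15:28}
add C13 (timestamp 15) → {J8:11, C13:15, P25:16, D26:19, C15:28}
add J7 (timestamp 22) → {J8:11, C13:15, P25:16, D26:19, J7:22, C15:28}
add R16 (timestamp 32) → {J8:11, C13:15, P25:16, D26:19, J7:22, C15:28, R16:32}
add P23 (timestamp 5) → {P23:5, J8:11, C13:15, P25:16, D26:19, J7:22, C15:28, R16:32}
add R10 (timestamp 40) → {P23:5, J8:11, C13:15, P25:16, D26:19, J7:22, C15:28, R16:32, R10:40}
fire next event → P23; now {J8:11, C13:15, P25:16, D26:19, J7:22, C15:28, R16:32, R10:40}
fire next event → J8; now {C13:15, P25:16, D26:19, J7:22, C15:28, R16:32, R10:40}
update D26 to timestamp 18 → {C13:15, P25:16, D26:18, J7:22, C15:28, R16:32, R10:40}
update R10 to timestamp 25 → {C13:15, P25:16, D26:18, J7:22, R10:25, C15:28, R16:32}
fire next event → C13; now {P25:16, D26:18, J7:22, R10:25, C15:28, R16:32}
update J7 to timestamp 23 → {P25:16, D26:18, J7:23, R10:25, C15:28, R16:32}
update J7 to timestamp 24 → {P25:16, D26:18, J7:24, R10:25, C15:28, R16:32}
fire next event → P25; now {D26:18, J7:24, R10:25, C15:28, R16:32}
fire next event → D26; now {J7:24, R10:25, C15:28, R16:32}
fire next event → J7; now {R10:25, C15:28, R16:32}
fire next event → R10; now {C15:28, R16:32}
fire next event → C15; now {R16:32}

J20, P23, J8, C13, P25, D26, J7, R10, C15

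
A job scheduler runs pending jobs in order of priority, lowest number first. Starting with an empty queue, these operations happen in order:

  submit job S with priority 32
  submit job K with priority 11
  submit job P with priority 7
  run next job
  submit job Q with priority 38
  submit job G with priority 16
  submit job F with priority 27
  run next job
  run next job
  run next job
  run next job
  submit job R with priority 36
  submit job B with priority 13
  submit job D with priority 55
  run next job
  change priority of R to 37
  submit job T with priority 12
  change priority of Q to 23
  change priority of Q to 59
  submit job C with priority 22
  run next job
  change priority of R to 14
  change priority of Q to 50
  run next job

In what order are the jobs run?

add S (priority 32) → {S:32}
add K (priority 11) → {K:11, S:32}
add P (priority 7) → {P:7, K:11, S:32}
run next job → P; now {K:11, S:32}
add Q (priority 38) → {K:11, S:32, Q:38}
add G (priority 16) → {K:11, G:16, S:32, Q:38}
add F (priority 27) → {K:11, G:16, F:27, S:32, Q:38}
run next job → K; now {G:16, F:27, S:32, Q:38}
run next job → G; now {F:27, S:32, Q:38}
run next job → F; now {S:32, Q:38}
run next job → S; now {Q:38}
add R (priority 36) → {R:36, Q:38}
add B (priority 13) → {B:13, R:36, Q:38}
add D (priority 55) → {B:13, R:36, Q:38, D:55}
run next job → B; now {R:36, Q:38, D:55}
update R to priority 37 → {R:37, Q:38, D:55}
add T (priority 12) → {T:12, R:37, Q:38, D:55}
update Q to priority 23 → {T:12, Q:23, R:37, D:55}
update Q to priority 59 → {T:12, R:37, D:55, Q:59}
add C (priority 22) → {T:12, C:22, R:37, D:55, Q:59}
run next job → T; now {C:22, R:37, D:55, Q:59}
update R to priority 14 → {R:14, C:22, D:55, Q:59}
update Q to priority 50 → {R:14, C:22, Q:50, D:55}
run next job → R; now {C:22, Q:50, D:55}

[P, K, G, F, S, B, T, R]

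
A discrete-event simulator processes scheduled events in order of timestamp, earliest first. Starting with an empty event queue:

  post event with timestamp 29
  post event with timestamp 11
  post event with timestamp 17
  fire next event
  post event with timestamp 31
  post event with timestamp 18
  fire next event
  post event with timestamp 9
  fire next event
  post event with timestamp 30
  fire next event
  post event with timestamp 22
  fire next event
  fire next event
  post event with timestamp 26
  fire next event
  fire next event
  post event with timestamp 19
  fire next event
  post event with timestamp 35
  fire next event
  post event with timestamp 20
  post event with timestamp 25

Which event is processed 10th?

insert 29 → {29}
insert 11 → {11, 29}
insert 17 → {11, 17, 29}
fire next event → 11; now {17, 29}
insert 31 → {17, 29, 31}
insert 18 → {17, 18, 29, 31}
fire next event → 17; now {18, 29, 31}
insert 9 → {9, 18, 29, 31}
fire next event → 9; now {18, 29, 31}
insert 30 → {18, 29, 30, 31}
fire next event → 18; now {29, 30, 31}
insert 22 → {22, 29, 30, 31}
fire next event → 22; now {29, 30, 31}
fire next event → 29; now {30, 31}
insert 26 → {26, 30, 31}
fire next event → 26; now {30, 31}
fire next event → 30; now {31}
insert 19 → {19, 31}
fire next event → 19; now {31}
insert 35 → {31, 35}
fire next event → 31; now {35}
insert 20 → {20, 35}
insert 25 → {20, 25, 35}

31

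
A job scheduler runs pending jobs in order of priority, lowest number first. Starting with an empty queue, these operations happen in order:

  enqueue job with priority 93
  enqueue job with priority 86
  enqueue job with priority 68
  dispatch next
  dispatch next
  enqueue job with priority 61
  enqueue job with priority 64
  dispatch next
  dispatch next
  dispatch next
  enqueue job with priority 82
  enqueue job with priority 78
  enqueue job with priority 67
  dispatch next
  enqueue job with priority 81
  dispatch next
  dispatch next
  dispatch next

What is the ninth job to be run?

insert 93 → {93}
insert 86 → {86, 93}
insert 68 → {68, 86, 93}
dispatch next → 68; now {86, 93}
dispatch next → 86; now {93}
insert 61 → {61, 93}
insert 64 → {61, 64, 93}
dispatch next → 61; now {64, 93}
dispatch next → 64; now {93}
dispatch next → 93; now {}
insert 82 → {82}
insert 78 → {78, 82}
insert 67 → {67, 78, 82}
dispatch next → 67; now {78, 82}
insert 81 → {78, 81, 82}
dispatch next → 78; now {81, 82}
dispatch next → 81; now {82}
dispatch next → 82; now {}

82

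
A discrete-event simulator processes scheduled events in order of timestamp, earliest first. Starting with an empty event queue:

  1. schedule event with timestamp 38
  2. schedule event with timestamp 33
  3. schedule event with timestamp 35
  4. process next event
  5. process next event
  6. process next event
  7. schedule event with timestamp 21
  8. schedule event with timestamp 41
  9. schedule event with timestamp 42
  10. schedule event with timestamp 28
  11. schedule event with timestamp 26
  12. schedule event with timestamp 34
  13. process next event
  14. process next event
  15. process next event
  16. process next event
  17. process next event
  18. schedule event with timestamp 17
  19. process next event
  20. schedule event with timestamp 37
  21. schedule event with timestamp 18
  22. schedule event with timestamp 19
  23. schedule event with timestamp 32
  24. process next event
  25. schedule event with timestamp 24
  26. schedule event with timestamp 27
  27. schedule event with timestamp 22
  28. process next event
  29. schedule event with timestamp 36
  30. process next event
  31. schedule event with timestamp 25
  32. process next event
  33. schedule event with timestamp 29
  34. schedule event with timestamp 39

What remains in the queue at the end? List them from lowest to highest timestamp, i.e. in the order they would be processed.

insert 38 → {38}
insert 33 → {33, 38}
insert 35 → {33, 35, 38}
process next event → 33; now {35, 38}
process next event → 35; now {38}
process next event → 38; now {}
insert 21 → {21}
insert 41 → {21, 41}
insert 42 → {21, 41, 42}
insert 28 → {21, 28, 41, 42}
insert 26 → {21, 26, 28, 41, 42}
insert 34 → {21, 26, 28, 34, 41, 42}
process next event → 21; now {26, 28, 34, 41, 42}
process next event → 26; now {28, 34, 41, 42}
process next event → 28; now {34, 41, 42}
process next event → 34; now {41, 42}
process next event → 41; now {42}
insert 17 → {17, 42}
process next event → 17; now {42}
insert 37 → {37, 42}
insert 18 → {18, 37, 42}
insert 19 → {18, 19, 37, 42}
insert 32 → {18, 19, 32, 37, 42}
process next event → 18; now {19, 32, 37, 42}
insert 24 → {19, 24, 32, 37, 42}
insert 27 → {19, 24, 27, 32, 37, 42}
insert 22 → {19, 22, 24, 27, 32, 37, 42}
process next event → 19; now {22, 24, 27, 32, 37, 42}
insert 36 → {22, 24, 27, 32, 36, 37, 42}
process next event → 22; now {24, 27, 32, 36, 37, 42}
insert 25 → {24, 25, 27, 32, 36, 37, 42}
process next event → 24; now {25, 27, 32, 36, 37, 42}
insert 29 → {25, 27, 29, 32, 36, 37, 42}
insert 39 → {25, 27, 29, 32, 36, 37, 39, 42}

25, 27, 29, 32, 36, 37, 39, 42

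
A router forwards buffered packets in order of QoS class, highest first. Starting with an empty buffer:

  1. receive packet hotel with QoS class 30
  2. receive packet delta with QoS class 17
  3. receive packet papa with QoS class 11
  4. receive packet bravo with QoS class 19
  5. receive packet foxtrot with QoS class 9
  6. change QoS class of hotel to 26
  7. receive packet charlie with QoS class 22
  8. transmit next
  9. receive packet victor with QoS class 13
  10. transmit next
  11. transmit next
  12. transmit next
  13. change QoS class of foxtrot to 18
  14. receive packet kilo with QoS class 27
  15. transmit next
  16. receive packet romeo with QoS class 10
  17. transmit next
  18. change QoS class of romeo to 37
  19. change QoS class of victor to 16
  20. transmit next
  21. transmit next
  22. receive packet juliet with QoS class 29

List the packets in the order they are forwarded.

add hotel (QoS class 30) → {hotel:30}
add delta (QoS class 17) → {hotel:30, delta:17}
add papa (QoS class 11) → {hotel:30, delta:17, papa:11}
add bravo (QoS class 19) → {hotel:30, bravo:19, delta:17, papa:11}
add foxtrot (QoS class 9) → {hotel:30, bravo:19, delta:17, papa:11, foxtrot:9}
update hotel to QoS class 26 → {hotel:26, bravo:19, delta:17, papa:11, foxtrot:9}
add charlie (QoS class 22) → {hotel:26, charlie:22, bravo:19, delta:17, papa:11, foxtrot:9}
transmit next → hotel; now {charlie:22, bravo:19, delta:17, papa:11, foxtrot:9}
add victor (QoS class 13) → {charlie:22, bravo:19, delta:17, victor:13, papa:11, foxtrot:9}
transmit next → charlie; now {bravo:19, delta:17, victor:13, papa:11, foxtrot:9}
transmit next → bravo; now {delta:17, victor:13, papa:11, foxtrot:9}
transmit next → delta; now {victor:13, papa:11, foxtrot:9}
update foxtrot to QoS class 18 → {foxtrot:18, victor:13, papa:11}
add kilo (QoS class 27) → {kilo:27, foxtrot:18, victor:13, papa:11}
transmit next → kilo; now {foxtrot:18, victor:13, papa:11}
add romeo (QoS class 10) → {foxtrot:18, victor:13, papa:11, romeo:10}
transmit next → foxtrot; now {victor:13, papa:11, romeo:10}
update romeo to QoS class 37 → {romeo:37, victor:13, papa:11}
update victor to QoS class 16 → {romeo:37, victor:16, papa:11}
transmit next → romeo; now {victor:16, papa:11}
transmit next → victor; now {papa:11}
add juliet (QoS class 29) → {juliet:29, papa:11}

[hotel, charlie, bravo, delta, kilo, foxtrot, romeo, victor]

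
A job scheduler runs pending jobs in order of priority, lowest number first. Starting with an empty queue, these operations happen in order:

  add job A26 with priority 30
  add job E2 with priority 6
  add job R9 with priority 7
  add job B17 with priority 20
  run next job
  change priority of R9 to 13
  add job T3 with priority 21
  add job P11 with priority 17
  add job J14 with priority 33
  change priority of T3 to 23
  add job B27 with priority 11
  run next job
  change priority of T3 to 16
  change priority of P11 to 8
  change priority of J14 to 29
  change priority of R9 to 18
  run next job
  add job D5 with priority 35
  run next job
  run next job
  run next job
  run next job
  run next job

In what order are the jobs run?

E2 → B27 → P11 → T3 → R9 → B17 → J14 → A26

add A26 (priority 30) → {A26:30}
add E2 (priority 6) → {E2:6, A26:30}
add R9 (priority 7) → {E2:6, R9:7, A26:30}
add B17 (priority 20) → {E2:6, R9:7, B17:20, A26:30}
run next job → E2; now {R9:7, B17:20, A26:30}
update R9 to priority 13 → {R9:13, B17:20, A26:30}
add T3 (priority 21) → {R9:13, B17:20, T3:21, A26:30}
add P11 (priority 17) → {R9:13, P11:17, B17:20, T3:21, A26:30}
add J14 (priority 33) → {R9:13, P11:17, B17:20, T3:21, A26:30, J14:33}
update T3 to priority 23 → {R9:13, P11:17, B17:20, T3:23, A26:30, J14:33}
add B27 (priority 11) → {B27:11, R9:13, P11:17, B17:20, T3:23, A26:30, J14:33}
run next job → B27; now {R9:13, P11:17, B17:20, T3:23, A26:30, J14:33}
update T3 to priority 16 → {R9:13, T3:16, P11:17, B17:20, A26:30, J14:33}
update P11 to priority 8 → {P11:8, R9:13, T3:16, B17:20, A26:30, J14:33}
update J14 to priority 29 → {P11:8, R9:13, T3:16, B17:20, J14:29, A26:30}
update R9 to priority 18 → {P11:8, T3:16, R9:18, B17:20, J14:29, A26:30}
run next job → P11; now {T3:16, R9:18, B17:20, J14:29, A26:30}
add D5 (priority 35) → {T3:16, R9:18, B17:20, J14:29, A26:30, D5:35}
run next job → T3; now {R9:18, B17:20, J14:29, A26:30, D5:35}
run next job → R9; now {B17:20, J14:29, A26:30, D5:35}
run next job → B17; now {J14:29, A26:30, D5:35}
run next job → J14; now {A26:30, D5:35}
run next job → A26; now {D5:35}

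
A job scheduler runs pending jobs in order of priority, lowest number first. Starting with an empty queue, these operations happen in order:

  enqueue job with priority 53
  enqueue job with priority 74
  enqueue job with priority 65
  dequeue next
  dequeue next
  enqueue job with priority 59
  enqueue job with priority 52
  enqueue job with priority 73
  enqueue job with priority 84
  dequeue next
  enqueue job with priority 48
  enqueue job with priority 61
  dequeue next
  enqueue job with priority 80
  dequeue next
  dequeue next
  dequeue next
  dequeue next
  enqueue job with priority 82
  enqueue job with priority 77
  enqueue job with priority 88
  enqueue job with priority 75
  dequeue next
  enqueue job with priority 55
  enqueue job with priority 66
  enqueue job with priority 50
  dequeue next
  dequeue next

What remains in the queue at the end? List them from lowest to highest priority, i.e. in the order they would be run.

insert 53 → {53}
insert 74 → {53, 74}
insert 65 → {53, 65, 74}
dequeue next → 53; now {65, 74}
dequeue next → 65; now {74}
insert 59 → {59, 74}
insert 52 → {52, 59, 74}
insert 73 → {52, 59, 73, 74}
insert 84 → {52, 59, 73, 74, 84}
dequeue next → 52; now {59, 73, 74, 84}
insert 48 → {48, 59, 73, 74, 84}
insert 61 → {48, 59, 61, 73, 74, 84}
dequeue next → 48; now {59, 61, 73, 74, 84}
insert 80 → {59, 61, 73, 74, 80, 84}
dequeue next → 59; now {61, 73, 74, 80, 84}
dequeue next → 61; now {73, 74, 80, 84}
dequeue next → 73; now {74, 80, 84}
dequeue next → 74; now {80, 84}
insert 82 → {80, 82, 84}
insert 77 → {77, 80, 82, 84}
insert 88 → {77, 80, 82, 84, 88}
insert 75 → {75, 77, 80, 82, 84, 88}
dequeue next → 75; now {77, 80, 82, 84, 88}
insert 55 → {55, 77, 80, 82, 84, 88}
insert 66 → {55, 66, 77, 80, 82, 84, 88}
insert 50 → {50, 55, 66, 77, 80, 82, 84, 88}
dequeue next → 50; now {55, 66, 77, 80, 82, 84, 88}
dequeue next → 55; now {66, 77, 80, 82, 84, 88}

[66, 77, 80, 82, 84, 88]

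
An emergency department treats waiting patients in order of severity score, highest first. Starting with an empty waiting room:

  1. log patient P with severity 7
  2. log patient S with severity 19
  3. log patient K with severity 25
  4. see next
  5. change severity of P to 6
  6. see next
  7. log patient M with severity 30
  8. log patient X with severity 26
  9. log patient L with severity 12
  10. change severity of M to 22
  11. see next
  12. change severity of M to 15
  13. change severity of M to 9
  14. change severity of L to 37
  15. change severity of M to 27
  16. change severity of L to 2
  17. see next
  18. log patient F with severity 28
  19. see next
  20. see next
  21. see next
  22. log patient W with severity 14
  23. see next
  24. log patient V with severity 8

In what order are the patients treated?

add P (severity 7) → {P:7}
add S (severity 19) → {S:19, P:7}
add K (severity 25) → {K:25, S:19, P:7}
see next → K; now {S:19, P:7}
update P to severity 6 → {S:19, P:6}
see next → S; now {P:6}
add M (severity 30) → {M:30, P:6}
add X (severity 26) → {M:30, X:26, P:6}
add L (severity 12) → {M:30, X:26, L:12, P:6}
update M to severity 22 → {X:26, M:22, L:12, P:6}
see next → X; now {M:22, L:12, P:6}
update M to severity 15 → {M:15, L:12, P:6}
update M to severity 9 → {L:12, M:9, P:6}
update L to severity 37 → {L:37, M:9, P:6}
update M to severity 27 → {L:37, M:27, P:6}
update L to severity 2 → {M:27, P:6, L:2}
see next → M; now {P:6, L:2}
add F (severity 28) → {F:28, P:6, L:2}
see next → F; now {P:6, L:2}
see next → P; now {L:2}
see next → L; now {}
add W (severity 14) → {W:14}
see next → W; now {}
add V (severity 8) → {V:8}

K, S, X, M, F, P, L, W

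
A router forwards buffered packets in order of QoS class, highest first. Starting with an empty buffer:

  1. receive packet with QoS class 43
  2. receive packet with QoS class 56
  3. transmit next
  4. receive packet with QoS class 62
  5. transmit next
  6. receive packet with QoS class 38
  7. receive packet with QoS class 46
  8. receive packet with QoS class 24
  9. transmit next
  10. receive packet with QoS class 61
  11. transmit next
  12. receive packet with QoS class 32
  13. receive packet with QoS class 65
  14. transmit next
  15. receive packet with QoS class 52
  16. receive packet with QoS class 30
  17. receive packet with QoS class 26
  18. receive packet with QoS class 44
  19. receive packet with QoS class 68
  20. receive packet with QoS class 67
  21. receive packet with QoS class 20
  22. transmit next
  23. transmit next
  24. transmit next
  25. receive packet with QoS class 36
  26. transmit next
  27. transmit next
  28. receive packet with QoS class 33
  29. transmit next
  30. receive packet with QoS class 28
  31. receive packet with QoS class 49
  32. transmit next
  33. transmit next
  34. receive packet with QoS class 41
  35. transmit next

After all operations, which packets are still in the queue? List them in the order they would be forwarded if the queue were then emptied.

33, 32, 30, 28, 26, 24, 20

insert 43 → {43}
insert 56 → {56, 43}
transmit next → 56; now {43}
insert 62 → {62, 43}
transmit next → 62; now {43}
insert 38 → {43, 38}
insert 46 → {46, 43, 38}
insert 24 → {46, 43, 38, 24}
transmit next → 46; now {43, 38, 24}
insert 61 → {61, 43, 38, 24}
transmit next → 61; now {43, 38, 24}
insert 32 → {43, 38, 32, 24}
insert 65 → {65, 43, 38, 32, 24}
transmit next → 65; now {43, 38, 32, 24}
insert 52 → {52, 43, 38, 32, 24}
insert 30 → {52, 43, 38, 32, 30, 24}
insert 26 → {52, 43, 38, 32, 30, 26, 24}
insert 44 → {52, 44, 43, 38, 32, 30, 26, 24}
insert 68 → {68, 52, 44, 43, 38, 32, 30, 26, 24}
insert 67 → {68, 67, 52, 44, 43, 38, 32, 30, 26, 24}
insert 20 → {68, 67, 52, 44, 43, 38, 32, 30, 26, 24, 20}
transmit next → 68; now {67, 52, 44, 43, 38, 32, 30, 26, 24, 20}
transmit next → 67; now {52, 44, 43, 38, 32, 30, 26, 24, 20}
transmit next → 52; now {44, 43, 38, 32, 30, 26, 24, 20}
insert 36 → {44, 43, 38, 36, 32, 30, 26, 24, 20}
transmit next → 44; now {43, 38, 36, 32, 30, 26, 24, 20}
transmit next → 43; now {38, 36, 32, 30, 26, 24, 20}
insert 33 → {38, 36, 33, 32, 30, 26, 24, 20}
transmit next → 38; now {36, 33, 32, 30, 26, 24, 20}
insert 28 → {36, 33, 32, 30, 28, 26, 24, 20}
insert 49 → {49, 36, 33, 32, 30, 28, 26, 24, 20}
transmit next → 49; now {36, 33, 32, 30, 28, 26, 24, 20}
transmit next → 36; now {33, 32, 30, 28, 26, 24, 20}
insert 41 → {41, 33, 32, 30, 28, 26, 24, 20}
transmit next → 41; now {33, 32, 30, 28, 26, 24, 20}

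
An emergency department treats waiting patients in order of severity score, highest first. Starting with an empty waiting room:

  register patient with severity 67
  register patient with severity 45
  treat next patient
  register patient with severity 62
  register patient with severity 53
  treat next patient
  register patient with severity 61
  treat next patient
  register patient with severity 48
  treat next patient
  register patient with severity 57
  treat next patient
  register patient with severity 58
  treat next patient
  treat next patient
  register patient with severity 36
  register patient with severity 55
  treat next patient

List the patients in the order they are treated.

67 → 62 → 61 → 53 → 57 → 58 → 48 → 55

insert 67 → {67}
insert 45 → {67, 45}
treat next patient → 67; now {45}
insert 62 → {62, 45}
insert 53 → {62, 53, 45}
treat next patient → 62; now {53, 45}
insert 61 → {61, 53, 45}
treat next patient → 61; now {53, 45}
insert 48 → {53, 48, 45}
treat next patient → 53; now {48, 45}
insert 57 → {57, 48, 45}
treat next patient → 57; now {48, 45}
insert 58 → {58, 48, 45}
treat next patient → 58; now {48, 45}
treat next patient → 48; now {45}
insert 36 → {45, 36}
insert 55 → {55, 45, 36}
treat next patient → 55; now {45, 36}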